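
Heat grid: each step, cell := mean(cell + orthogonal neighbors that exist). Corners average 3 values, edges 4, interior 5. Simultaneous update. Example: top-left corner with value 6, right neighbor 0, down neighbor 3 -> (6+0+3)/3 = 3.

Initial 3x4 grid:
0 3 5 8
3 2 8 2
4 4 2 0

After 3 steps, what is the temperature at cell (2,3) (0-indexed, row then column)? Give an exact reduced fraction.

Step 1: cell (2,3) = 4/3
Step 2: cell (2,3) = 28/9
Step 3: cell (2,3) = 871/270
Full grid after step 3:
  425/144 1331/400 5243/1200 263/60
  40721/14400 21139/6000 11017/3000 29333/7200
  1367/432 11279/3600 12529/3600 871/270

Answer: 871/270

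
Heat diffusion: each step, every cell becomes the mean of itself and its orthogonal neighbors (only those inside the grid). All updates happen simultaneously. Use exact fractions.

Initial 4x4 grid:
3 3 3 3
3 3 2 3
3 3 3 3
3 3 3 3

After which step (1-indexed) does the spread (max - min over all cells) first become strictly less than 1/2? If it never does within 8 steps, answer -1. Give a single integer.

Step 1: max=3, min=11/4, spread=1/4
  -> spread < 1/2 first at step 1
Step 2: max=3, min=139/50, spread=11/50
Step 3: max=3, min=6833/2400, spread=367/2400
Step 4: max=1787/600, min=30829/10800, spread=1337/10800
Step 5: max=53531/18000, min=930331/324000, spread=33227/324000
Step 6: max=319951/108000, min=27945673/9720000, spread=849917/9720000
Step 7: max=4791467/1620000, min=841085653/291600000, spread=21378407/291600000
Step 8: max=1434311657/486000000, min=25277537629/8748000000, spread=540072197/8748000000

Answer: 1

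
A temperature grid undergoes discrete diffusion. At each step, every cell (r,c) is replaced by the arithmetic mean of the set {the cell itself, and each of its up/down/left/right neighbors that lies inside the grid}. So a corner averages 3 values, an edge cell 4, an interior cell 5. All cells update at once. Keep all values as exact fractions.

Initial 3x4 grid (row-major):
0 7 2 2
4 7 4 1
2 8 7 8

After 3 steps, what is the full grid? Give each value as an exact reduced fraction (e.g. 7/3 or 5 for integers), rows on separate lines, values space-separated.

After step 1:
  11/3 4 15/4 5/3
  13/4 6 21/5 15/4
  14/3 6 27/4 16/3
After step 2:
  131/36 209/48 817/240 55/18
  211/48 469/100 489/100 299/80
  167/36 281/48 1337/240 95/18
After step 3:
  223/54 28957/7200 28267/7200 3671/1080
  62509/14400 29021/6000 8917/2000 20353/4800
  134/27 37357/7200 38867/7200 5251/1080

Answer: 223/54 28957/7200 28267/7200 3671/1080
62509/14400 29021/6000 8917/2000 20353/4800
134/27 37357/7200 38867/7200 5251/1080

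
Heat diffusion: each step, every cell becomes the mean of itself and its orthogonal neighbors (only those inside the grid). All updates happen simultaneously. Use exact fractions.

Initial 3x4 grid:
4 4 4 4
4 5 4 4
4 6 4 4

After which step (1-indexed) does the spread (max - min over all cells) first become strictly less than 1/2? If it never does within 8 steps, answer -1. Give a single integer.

Step 1: max=19/4, min=4, spread=3/4
Step 2: max=1111/240, min=4, spread=151/240
Step 3: max=4883/1080, min=973/240, spread=1009/2160
  -> spread < 1/2 first at step 3
Step 4: max=578381/129600, min=29567/7200, spread=1847/5184
Step 5: max=34424809/7776000, min=149089/36000, spread=444317/1555200
Step 6: max=2050548911/466560000, min=54068951/12960000, spread=4162667/18662400
Step 7: max=122397320749/27993600000, min=3261224909/777600000, spread=199728961/1119744000
Step 8: max=7312566169991/1679616000000, min=21835565059/5184000000, spread=1902744727/13436928000

Answer: 3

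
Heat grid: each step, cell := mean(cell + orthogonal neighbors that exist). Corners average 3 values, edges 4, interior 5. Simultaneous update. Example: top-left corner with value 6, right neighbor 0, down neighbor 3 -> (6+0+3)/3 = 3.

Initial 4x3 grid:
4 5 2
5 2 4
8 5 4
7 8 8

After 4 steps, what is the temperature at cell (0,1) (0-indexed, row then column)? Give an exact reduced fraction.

Step 1: cell (0,1) = 13/4
Step 2: cell (0,1) = 947/240
Step 3: cell (0,1) = 56137/14400
Step 4: cell (0,1) = 3579803/864000
Full grid after step 4:
  566267/129600 3579803/864000 509417/129600
  132569/27000 1649047/360000 955177/216000
  153809/27000 993161/180000 1129597/216000
  203543/32400 1321877/216000 381811/64800

Answer: 3579803/864000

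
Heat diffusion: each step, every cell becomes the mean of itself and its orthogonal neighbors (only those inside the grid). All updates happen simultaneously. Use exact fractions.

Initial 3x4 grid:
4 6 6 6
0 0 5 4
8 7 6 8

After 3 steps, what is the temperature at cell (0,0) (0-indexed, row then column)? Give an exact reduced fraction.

Answer: 8171/2160

Derivation:
Step 1: cell (0,0) = 10/3
Step 2: cell (0,0) = 31/9
Step 3: cell (0,0) = 8171/2160
Full grid after step 3:
  8171/2160 29603/7200 35573/7200 5671/1080
  3511/900 13297/3000 29759/6000 79831/14400
  353/80 11401/2400 13091/2400 2027/360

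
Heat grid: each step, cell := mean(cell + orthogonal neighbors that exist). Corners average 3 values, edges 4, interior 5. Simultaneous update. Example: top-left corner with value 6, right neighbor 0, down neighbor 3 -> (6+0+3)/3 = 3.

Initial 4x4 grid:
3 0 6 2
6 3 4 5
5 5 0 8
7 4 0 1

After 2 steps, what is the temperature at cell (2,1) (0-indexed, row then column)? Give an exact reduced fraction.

Step 1: cell (2,1) = 17/5
Step 2: cell (2,1) = 403/100
Full grid after step 2:
  41/12 63/20 209/60 145/36
  83/20 357/100 367/100 971/240
  281/60 403/100 303/100 293/80
  181/36 839/240 233/80 31/12

Answer: 403/100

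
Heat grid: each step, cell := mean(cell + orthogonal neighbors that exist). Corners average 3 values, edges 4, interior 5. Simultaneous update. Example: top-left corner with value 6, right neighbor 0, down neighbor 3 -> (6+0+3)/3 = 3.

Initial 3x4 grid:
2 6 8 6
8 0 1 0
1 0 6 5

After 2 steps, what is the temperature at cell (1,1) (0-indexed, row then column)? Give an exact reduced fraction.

Answer: 29/10

Derivation:
Step 1: cell (1,1) = 3
Step 2: cell (1,1) = 29/10
Full grid after step 2:
  145/36 211/48 203/48 155/36
  169/48 29/10 69/20 43/12
  5/2 43/16 137/48 29/9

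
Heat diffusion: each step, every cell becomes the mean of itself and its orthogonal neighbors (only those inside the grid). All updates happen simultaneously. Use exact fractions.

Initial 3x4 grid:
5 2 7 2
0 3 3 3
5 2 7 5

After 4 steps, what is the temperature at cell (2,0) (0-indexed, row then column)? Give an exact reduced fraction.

Answer: 424867/129600

Derivation:
Step 1: cell (2,0) = 7/3
Step 2: cell (2,0) = 59/18
Step 3: cell (2,0) = 1291/432
Step 4: cell (2,0) = 424867/129600
Full grid after step 4:
  415417/129600 711317/216000 270559/72000 163939/43200
  2650363/864000 1263107/360000 443069/120000 129089/32000
  424867/129600 369721/108000 47489/12000 173189/43200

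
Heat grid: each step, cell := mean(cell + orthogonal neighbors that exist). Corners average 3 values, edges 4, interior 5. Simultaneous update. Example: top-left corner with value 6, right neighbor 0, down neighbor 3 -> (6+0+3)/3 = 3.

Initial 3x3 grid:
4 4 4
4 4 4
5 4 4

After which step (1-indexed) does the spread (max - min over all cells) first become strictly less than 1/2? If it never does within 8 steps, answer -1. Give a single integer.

Answer: 1

Derivation:
Step 1: max=13/3, min=4, spread=1/3
  -> spread < 1/2 first at step 1
Step 2: max=77/18, min=4, spread=5/18
Step 3: max=905/216, min=4, spread=41/216
Step 4: max=53971/12960, min=1451/360, spread=347/2592
Step 5: max=3217337/777600, min=14557/3600, spread=2921/31104
Step 6: max=192452539/46656000, min=1753483/432000, spread=24611/373248
Step 7: max=11516162033/2799360000, min=39536741/9720000, spread=207329/4478976
Step 8: max=689876352451/167961600000, min=2112401599/518400000, spread=1746635/53747712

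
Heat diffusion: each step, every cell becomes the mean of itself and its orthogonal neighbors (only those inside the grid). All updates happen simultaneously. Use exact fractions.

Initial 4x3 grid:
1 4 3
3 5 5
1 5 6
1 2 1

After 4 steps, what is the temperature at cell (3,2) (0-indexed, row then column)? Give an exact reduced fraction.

Answer: 140713/43200

Derivation:
Step 1: cell (3,2) = 3
Step 2: cell (3,2) = 19/6
Step 3: cell (3,2) = 259/80
Step 4: cell (3,2) = 140713/43200
Full grid after step 4:
  418559/129600 3081571/864000 165853/43200
  338507/108000 1255829/360000 34511/9000
  308227/108000 1163929/360000 7113/2000
  343339/129600 2523431/864000 140713/43200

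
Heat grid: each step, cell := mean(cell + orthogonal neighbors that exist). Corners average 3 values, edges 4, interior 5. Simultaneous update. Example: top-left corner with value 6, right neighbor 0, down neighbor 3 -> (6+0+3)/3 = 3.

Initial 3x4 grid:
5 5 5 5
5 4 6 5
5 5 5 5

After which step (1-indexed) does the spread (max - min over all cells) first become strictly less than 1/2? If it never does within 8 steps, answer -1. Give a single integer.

Answer: 2

Derivation:
Step 1: max=21/4, min=19/4, spread=1/2
Step 2: max=31/6, min=29/6, spread=1/3
  -> spread < 1/2 first at step 2
Step 3: max=4931/960, min=4669/960, spread=131/480
Step 4: max=44041/8640, min=42359/8640, spread=841/4320
Step 5: max=3512863/691200, min=3399137/691200, spread=56863/345600
Step 6: max=31490393/6220800, min=30717607/6220800, spread=386393/3110400
Step 7: max=2515115339/497664000, min=2461524661/497664000, spread=26795339/248832000
Step 8: max=30113891069/5971968000, min=29605788931/5971968000, spread=254051069/2985984000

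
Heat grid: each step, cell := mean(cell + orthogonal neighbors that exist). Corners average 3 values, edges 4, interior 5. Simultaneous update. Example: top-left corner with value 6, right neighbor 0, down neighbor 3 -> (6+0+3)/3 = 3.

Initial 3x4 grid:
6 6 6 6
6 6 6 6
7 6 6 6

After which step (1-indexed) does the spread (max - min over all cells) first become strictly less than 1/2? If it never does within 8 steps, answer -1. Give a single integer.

Answer: 1

Derivation:
Step 1: max=19/3, min=6, spread=1/3
  -> spread < 1/2 first at step 1
Step 2: max=113/18, min=6, spread=5/18
Step 3: max=1337/216, min=6, spread=41/216
Step 4: max=159737/25920, min=6, spread=4217/25920
Step 5: max=9540349/1555200, min=43279/7200, spread=38417/311040
Step 6: max=571072211/93312000, min=866597/144000, spread=1903471/18662400
Step 7: max=34193309089/5598720000, min=26035759/4320000, spread=18038617/223948800
Step 8: max=2048807382851/335923200000, min=2345726759/388800000, spread=883978523/13436928000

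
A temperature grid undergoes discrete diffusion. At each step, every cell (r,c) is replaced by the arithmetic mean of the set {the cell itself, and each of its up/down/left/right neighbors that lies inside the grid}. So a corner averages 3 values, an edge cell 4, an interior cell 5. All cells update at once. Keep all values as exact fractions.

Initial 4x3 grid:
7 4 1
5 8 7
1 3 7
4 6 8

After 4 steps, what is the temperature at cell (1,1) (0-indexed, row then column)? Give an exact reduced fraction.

Step 1: cell (1,1) = 27/5
Step 2: cell (1,1) = 132/25
Step 3: cell (1,1) = 15241/3000
Step 4: cell (1,1) = 230471/45000
Full grid after step 4:
  161497/32400 34099/6750 13981/2700
  263237/54000 230471/45000 63511/12000
  258277/54000 1839593/360000 197893/36000
  613103/129600 4451887/864000 26489/4800

Answer: 230471/45000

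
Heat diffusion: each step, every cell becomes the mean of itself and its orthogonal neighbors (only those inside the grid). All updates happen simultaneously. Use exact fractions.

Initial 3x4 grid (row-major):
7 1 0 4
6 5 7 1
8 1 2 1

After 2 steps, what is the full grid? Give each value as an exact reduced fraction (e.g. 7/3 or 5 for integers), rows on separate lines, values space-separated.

Answer: 173/36 179/48 131/48 95/36
121/24 83/20 16/5 37/16
31/6 63/16 133/48 22/9

Derivation:
After step 1:
  14/3 13/4 3 5/3
  13/2 4 3 13/4
  5 4 11/4 4/3
After step 2:
  173/36 179/48 131/48 95/36
  121/24 83/20 16/5 37/16
  31/6 63/16 133/48 22/9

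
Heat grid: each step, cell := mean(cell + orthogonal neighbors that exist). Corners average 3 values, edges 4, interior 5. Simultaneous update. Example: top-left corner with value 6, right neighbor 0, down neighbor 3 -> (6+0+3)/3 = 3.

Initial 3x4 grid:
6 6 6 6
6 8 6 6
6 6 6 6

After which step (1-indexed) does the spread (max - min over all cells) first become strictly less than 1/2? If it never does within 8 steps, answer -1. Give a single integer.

Step 1: max=13/2, min=6, spread=1/2
Step 2: max=323/50, min=6, spread=23/50
  -> spread < 1/2 first at step 2
Step 3: max=15211/2400, min=1213/200, spread=131/480
Step 4: max=136151/21600, min=21991/3600, spread=841/4320
Step 5: max=54382051/8640000, min=4413373/720000, spread=56863/345600
Step 6: max=488094341/77760000, min=39869543/6480000, spread=386393/3110400
Step 7: max=195017723131/31104000000, min=15972358813/2592000000, spread=26795339/248832000
Step 8: max=11681255714129/1866240000000, min=960206149667/155520000000, spread=254051069/2985984000

Answer: 2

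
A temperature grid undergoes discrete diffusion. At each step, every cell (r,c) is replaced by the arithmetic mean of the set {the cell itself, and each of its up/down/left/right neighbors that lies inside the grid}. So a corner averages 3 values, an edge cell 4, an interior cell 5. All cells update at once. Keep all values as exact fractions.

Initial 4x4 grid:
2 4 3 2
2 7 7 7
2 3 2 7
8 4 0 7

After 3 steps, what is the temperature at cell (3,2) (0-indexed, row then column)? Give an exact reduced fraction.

Step 1: cell (3,2) = 13/4
Step 2: cell (3,2) = 58/15
Step 3: cell (3,2) = 14903/3600
Full grid after step 3:
  481/135 13997/3600 1737/400 1687/360
  13337/3600 241/60 4519/1000 971/200
  2761/720 1199/300 13049/3000 8569/1800
  526/135 563/144 14903/3600 4829/1080

Answer: 14903/3600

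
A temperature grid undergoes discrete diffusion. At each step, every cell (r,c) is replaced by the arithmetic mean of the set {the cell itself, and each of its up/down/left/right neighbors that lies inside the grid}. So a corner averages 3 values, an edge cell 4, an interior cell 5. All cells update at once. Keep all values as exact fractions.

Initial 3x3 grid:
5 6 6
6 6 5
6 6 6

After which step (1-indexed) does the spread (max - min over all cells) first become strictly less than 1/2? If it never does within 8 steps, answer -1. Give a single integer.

Step 1: max=6, min=17/3, spread=1/3
  -> spread < 1/2 first at step 1
Step 2: max=71/12, min=1373/240, spread=47/240
Step 3: max=469/80, min=6179/1080, spread=61/432
Step 4: max=252367/43200, min=372163/64800, spread=511/5184
Step 5: max=15092149/2592000, min=22368911/3888000, spread=4309/62208
Step 6: max=301341901/51840000, min=1344696367/233280000, spread=36295/746496
Step 7: max=54166350941/9331200000, min=80771756099/13996800000, spread=305773/8957952
Step 8: max=3247250070527/559872000000, min=4850750488603/839808000000, spread=2575951/107495424

Answer: 1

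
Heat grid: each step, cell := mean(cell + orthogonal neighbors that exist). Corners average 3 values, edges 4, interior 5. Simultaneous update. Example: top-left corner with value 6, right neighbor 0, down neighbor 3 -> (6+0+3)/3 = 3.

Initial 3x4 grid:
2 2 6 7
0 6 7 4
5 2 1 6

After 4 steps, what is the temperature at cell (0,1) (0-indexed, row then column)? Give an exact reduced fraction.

Step 1: cell (0,1) = 4
Step 2: cell (0,1) = 427/120
Step 3: cell (0,1) = 13681/3600
Step 4: cell (0,1) = 408997/108000
Full grid after step 4:
  426139/129600 408997/108000 494417/108000 162161/32400
  2728291/864000 1331909/360000 198173/45000 521047/108000
  413239/129600 192311/54000 112823/27000 36959/8100

Answer: 408997/108000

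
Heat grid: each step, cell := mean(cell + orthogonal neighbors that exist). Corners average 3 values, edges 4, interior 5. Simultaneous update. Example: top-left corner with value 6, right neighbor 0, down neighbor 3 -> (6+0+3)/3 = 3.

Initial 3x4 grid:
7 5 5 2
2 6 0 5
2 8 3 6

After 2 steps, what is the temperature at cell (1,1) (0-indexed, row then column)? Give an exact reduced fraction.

Step 1: cell (1,1) = 21/5
Step 2: cell (1,1) = 91/20
Full grid after step 2:
  44/9 1057/240 331/80 41/12
  1027/240 91/20 37/10 943/240
  13/3 43/10 131/30 73/18

Answer: 91/20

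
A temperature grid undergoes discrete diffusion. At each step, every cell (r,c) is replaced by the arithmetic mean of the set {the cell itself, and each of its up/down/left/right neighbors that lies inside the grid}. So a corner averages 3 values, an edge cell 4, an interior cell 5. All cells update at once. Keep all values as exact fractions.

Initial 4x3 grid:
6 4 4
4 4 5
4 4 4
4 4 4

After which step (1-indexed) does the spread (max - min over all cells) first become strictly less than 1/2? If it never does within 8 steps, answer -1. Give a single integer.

Answer: 3

Derivation:
Step 1: max=14/3, min=4, spread=2/3
Step 2: max=41/9, min=4, spread=5/9
Step 3: max=1199/270, min=97/24, spread=431/1080
  -> spread < 1/2 first at step 3
Step 4: max=284617/64800, min=36631/9000, spread=104369/324000
Step 5: max=16924373/3888000, min=552641/135000, spread=5041561/19440000
Step 6: max=1009337527/233280000, min=133295701/32400000, spread=248042399/1166400000
Step 7: max=60268341293/13996800000, min=4015204267/972000000, spread=12246999241/69984000000
Step 8: max=3602703899287/839808000000, min=483508679731/116640000000, spread=607207026119/4199040000000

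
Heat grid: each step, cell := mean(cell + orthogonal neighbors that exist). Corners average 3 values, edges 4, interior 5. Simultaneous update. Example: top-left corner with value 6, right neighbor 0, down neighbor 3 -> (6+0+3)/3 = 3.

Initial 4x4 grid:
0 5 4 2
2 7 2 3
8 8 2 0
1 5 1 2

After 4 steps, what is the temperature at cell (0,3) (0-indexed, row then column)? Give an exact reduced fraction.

Step 1: cell (0,3) = 3
Step 2: cell (0,3) = 8/3
Step 3: cell (0,3) = 2077/720
Step 4: cell (0,3) = 12467/4320
Full grid after step 4:
  253799/64800 792563/216000 26593/8000 12467/4320
  441409/108000 707381/180000 2583/800 50233/18000
  94297/21600 703201/180000 191521/60000 4947/2000
  276619/64800 168251/43200 212677/72000 1937/800

Answer: 12467/4320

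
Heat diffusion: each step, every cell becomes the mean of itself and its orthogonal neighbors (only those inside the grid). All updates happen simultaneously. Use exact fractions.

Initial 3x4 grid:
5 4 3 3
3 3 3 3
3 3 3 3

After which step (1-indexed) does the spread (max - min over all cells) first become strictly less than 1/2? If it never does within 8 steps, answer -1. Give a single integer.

Step 1: max=4, min=3, spread=1
Step 2: max=15/4, min=3, spread=3/4
Step 3: max=143/40, min=3, spread=23/40
Step 4: max=25063/7200, min=5447/1800, spread=131/288
  -> spread < 1/2 first at step 4
Step 5: max=1474597/432000, min=330053/108000, spread=30877/86400
Step 6: max=29102501/8640000, min=1110199/360000, spread=98309/345600
Step 7: max=5186393477/1555200000, min=151072811/48600000, spread=14082541/62208000
Step 8: max=308889822143/93312000000, min=4561760137/1458000000, spread=135497387/746496000

Answer: 4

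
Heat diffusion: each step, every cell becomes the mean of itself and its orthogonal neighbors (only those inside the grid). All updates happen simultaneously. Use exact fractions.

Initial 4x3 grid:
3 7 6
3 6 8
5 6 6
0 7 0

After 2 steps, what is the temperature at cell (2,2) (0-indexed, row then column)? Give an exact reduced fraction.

Answer: 131/24

Derivation:
Step 1: cell (2,2) = 5
Step 2: cell (2,2) = 131/24
Full grid after step 2:
  169/36 137/24 19/3
  217/48 113/20 49/8
  71/16 19/4 131/24
  43/12 211/48 151/36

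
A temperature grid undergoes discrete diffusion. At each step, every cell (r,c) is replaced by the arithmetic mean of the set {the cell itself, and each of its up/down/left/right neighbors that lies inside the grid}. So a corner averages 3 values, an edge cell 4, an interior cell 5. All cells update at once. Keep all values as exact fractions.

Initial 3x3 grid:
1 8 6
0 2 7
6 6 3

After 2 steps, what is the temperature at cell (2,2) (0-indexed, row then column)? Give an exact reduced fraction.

Answer: 169/36

Derivation:
Step 1: cell (2,2) = 16/3
Step 2: cell (2,2) = 169/36
Full grid after step 2:
  19/6 377/80 21/4
  277/80 397/100 643/120
  7/2 1091/240 169/36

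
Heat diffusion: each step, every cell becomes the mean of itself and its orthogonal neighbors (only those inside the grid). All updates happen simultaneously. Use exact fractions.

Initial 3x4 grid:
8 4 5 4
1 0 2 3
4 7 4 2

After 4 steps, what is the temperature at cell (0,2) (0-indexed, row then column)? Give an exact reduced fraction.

Step 1: cell (0,2) = 15/4
Step 2: cell (0,2) = 37/10
Step 3: cell (0,2) = 2123/600
Step 4: cell (0,2) = 126217/36000
Full grid after step 4:
  480307/129600 391801/108000 126217/36000 49093/14400
  3138503/864000 1272037/360000 135443/40000 953251/288000
  154669/43200 20857/6000 30023/9000 140579/43200

Answer: 126217/36000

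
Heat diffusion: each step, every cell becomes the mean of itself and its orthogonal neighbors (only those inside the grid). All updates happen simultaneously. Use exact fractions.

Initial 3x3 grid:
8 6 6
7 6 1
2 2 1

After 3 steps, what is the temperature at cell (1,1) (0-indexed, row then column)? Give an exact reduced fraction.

Answer: 13063/3000

Derivation:
Step 1: cell (1,1) = 22/5
Step 2: cell (1,1) = 229/50
Step 3: cell (1,1) = 13063/3000
Full grid after step 3:
  4123/720 38399/7200 2471/540
  72923/14400 13063/3000 27499/7200
  4427/1080 17041/4800 6449/2160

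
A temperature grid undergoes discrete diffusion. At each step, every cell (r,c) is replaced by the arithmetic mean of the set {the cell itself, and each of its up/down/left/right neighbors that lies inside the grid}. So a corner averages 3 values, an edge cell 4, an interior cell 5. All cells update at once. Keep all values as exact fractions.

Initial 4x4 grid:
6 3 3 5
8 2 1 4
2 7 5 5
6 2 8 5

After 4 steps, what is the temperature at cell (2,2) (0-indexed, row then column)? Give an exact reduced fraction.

Answer: 267779/60000

Derivation:
Step 1: cell (2,2) = 26/5
Step 2: cell (2,2) = 431/100
Step 3: cell (2,2) = 9381/2000
Step 4: cell (2,2) = 267779/60000
Full grid after step 4:
  278953/64800 111689/27000 1133/300 5123/1350
  976507/216000 750427/180000 2577/625 3619/900
  977051/216000 8309/1800 267779/60000 3479/750
  15427/3240 1009601/216000 354899/72000 35227/7200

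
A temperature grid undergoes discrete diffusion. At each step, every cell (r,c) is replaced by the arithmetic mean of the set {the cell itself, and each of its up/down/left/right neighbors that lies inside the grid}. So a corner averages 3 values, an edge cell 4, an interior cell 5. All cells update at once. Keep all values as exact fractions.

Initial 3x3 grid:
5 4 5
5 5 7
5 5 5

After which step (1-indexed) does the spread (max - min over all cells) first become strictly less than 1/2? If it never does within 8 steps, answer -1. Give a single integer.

Answer: 3

Derivation:
Step 1: max=17/3, min=14/3, spread=1
Step 2: max=217/40, min=173/36, spread=223/360
Step 3: max=5771/1080, min=10627/2160, spread=61/144
  -> spread < 1/2 first at step 3
Step 4: max=341107/64800, min=643889/129600, spread=511/1728
Step 5: max=20324279/3888000, min=39032683/7776000, spread=4309/20736
Step 6: max=1211434063/233280000, min=2354815001/466560000, spread=36295/248832
Step 7: max=72404355611/13996800000, min=141942089347/27993600000, spread=305773/2985984
Step 8: max=4330821952267/839808000000, min=8540896201409/1679616000000, spread=2575951/35831808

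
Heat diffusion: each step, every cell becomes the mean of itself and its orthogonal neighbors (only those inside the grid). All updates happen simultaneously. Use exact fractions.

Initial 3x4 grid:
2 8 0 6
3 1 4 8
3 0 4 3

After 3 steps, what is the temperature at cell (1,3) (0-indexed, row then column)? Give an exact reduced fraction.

Step 1: cell (1,3) = 21/4
Step 2: cell (1,3) = 1099/240
Step 3: cell (1,3) = 63137/14400
Full grid after step 3:
  3511/1080 24041/7200 29071/7200 4757/1080
  39097/14400 18803/6000 21883/6000 63137/14400
  451/180 6347/2400 8357/2400 61/15

Answer: 63137/14400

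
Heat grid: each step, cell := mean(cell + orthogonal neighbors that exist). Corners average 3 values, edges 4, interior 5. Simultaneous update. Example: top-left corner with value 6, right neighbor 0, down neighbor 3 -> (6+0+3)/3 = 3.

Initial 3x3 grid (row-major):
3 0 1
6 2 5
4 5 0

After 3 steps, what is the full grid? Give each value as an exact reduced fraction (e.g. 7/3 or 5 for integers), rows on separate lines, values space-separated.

Answer: 243/80 5897/2400 851/360
15769/4800 2323/750 8983/3600
1361/360 46507/14400 6551/2160

Derivation:
After step 1:
  3 3/2 2
  15/4 18/5 2
  5 11/4 10/3
After step 2:
  11/4 101/40 11/6
  307/80 68/25 41/15
  23/6 881/240 97/36
After step 3:
  243/80 5897/2400 851/360
  15769/4800 2323/750 8983/3600
  1361/360 46507/14400 6551/2160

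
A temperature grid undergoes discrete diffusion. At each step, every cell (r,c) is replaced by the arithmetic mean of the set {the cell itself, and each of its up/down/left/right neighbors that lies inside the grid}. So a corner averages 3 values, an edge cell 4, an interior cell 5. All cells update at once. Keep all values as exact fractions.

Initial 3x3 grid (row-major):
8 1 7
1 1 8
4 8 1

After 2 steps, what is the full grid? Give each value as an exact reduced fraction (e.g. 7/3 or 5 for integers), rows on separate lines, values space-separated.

After step 1:
  10/3 17/4 16/3
  7/2 19/5 17/4
  13/3 7/2 17/3
After step 2:
  133/36 1003/240 83/18
  449/120 193/50 381/80
  34/9 173/40 161/36

Answer: 133/36 1003/240 83/18
449/120 193/50 381/80
34/9 173/40 161/36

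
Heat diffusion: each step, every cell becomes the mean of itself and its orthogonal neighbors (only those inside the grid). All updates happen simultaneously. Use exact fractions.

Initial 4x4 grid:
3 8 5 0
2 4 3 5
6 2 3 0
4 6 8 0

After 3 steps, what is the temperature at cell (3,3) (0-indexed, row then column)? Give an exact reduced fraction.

Answer: 6637/2160

Derivation:
Step 1: cell (3,3) = 8/3
Step 2: cell (3,3) = 107/36
Step 3: cell (3,3) = 6637/2160
Full grid after step 3:
  8993/2160 1519/360 1339/360 361/108
  5959/1440 23543/6000 5399/1500 1063/360
  29867/7200 12307/3000 20539/6000 5311/1800
  4861/1080 30647/7200 26959/7200 6637/2160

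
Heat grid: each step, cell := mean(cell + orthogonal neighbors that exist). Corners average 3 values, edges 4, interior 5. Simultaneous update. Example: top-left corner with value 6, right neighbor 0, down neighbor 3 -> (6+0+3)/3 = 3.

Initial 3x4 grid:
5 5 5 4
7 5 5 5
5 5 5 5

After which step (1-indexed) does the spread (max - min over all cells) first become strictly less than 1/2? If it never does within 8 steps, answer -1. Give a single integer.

Answer: 4

Derivation:
Step 1: max=17/3, min=14/3, spread=1
Step 2: max=667/120, min=85/18, spread=301/360
Step 3: max=5837/1080, min=1039/216, spread=107/180
Step 4: max=2311771/432000, min=631523/129600, spread=620083/1296000
  -> spread < 1/2 first at step 4
Step 5: max=20613161/3888000, min=38198287/7776000, spread=201869/518400
Step 6: max=8190996811/1555200000, min=2309757953/466560000, spread=1475410903/4665600000
Step 7: max=73327349501/13996800000, min=139334747227/27993600000, spread=3614791/13824000
Step 8: max=29205349068691/5598720000000, min=8400317342993/1679616000000, spread=3612873776143/16796160000000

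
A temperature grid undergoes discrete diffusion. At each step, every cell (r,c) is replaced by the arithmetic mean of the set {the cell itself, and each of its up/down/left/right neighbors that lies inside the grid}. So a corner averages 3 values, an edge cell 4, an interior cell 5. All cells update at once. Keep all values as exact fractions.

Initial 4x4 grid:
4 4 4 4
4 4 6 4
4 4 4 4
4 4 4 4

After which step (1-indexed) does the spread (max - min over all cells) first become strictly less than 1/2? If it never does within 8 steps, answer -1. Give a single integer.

Step 1: max=9/2, min=4, spread=1/2
Step 2: max=111/25, min=4, spread=11/25
  -> spread < 1/2 first at step 2
Step 3: max=5167/1200, min=4, spread=367/1200
Step 4: max=23171/5400, min=1213/300, spread=1337/5400
Step 5: max=689669/162000, min=36469/9000, spread=33227/162000
Step 6: max=20654327/4860000, min=220049/54000, spread=849917/4860000
Step 7: max=616914347/145800000, min=3308533/810000, spread=21378407/145800000
Step 8: max=18462462371/4374000000, min=995688343/243000000, spread=540072197/4374000000

Answer: 2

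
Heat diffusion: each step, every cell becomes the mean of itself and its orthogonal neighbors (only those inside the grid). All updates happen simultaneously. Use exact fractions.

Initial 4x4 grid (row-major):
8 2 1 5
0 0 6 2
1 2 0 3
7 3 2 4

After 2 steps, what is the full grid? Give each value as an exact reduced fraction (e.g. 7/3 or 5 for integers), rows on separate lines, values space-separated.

After step 1:
  10/3 11/4 7/2 8/3
  9/4 2 9/5 4
  5/2 6/5 13/5 9/4
  11/3 7/2 9/4 3
After step 2:
  25/9 139/48 643/240 61/18
  121/48 2 139/50 643/240
  577/240 59/25 101/50 237/80
  29/9 637/240 227/80 5/2

Answer: 25/9 139/48 643/240 61/18
121/48 2 139/50 643/240
577/240 59/25 101/50 237/80
29/9 637/240 227/80 5/2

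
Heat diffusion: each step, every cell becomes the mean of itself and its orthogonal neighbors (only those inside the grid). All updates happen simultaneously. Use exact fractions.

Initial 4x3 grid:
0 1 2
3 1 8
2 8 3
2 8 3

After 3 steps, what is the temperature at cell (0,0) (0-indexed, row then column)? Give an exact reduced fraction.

Step 1: cell (0,0) = 4/3
Step 2: cell (0,0) = 23/18
Step 3: cell (0,0) = 4697/2160
Full grid after step 3:
  4697/2160 947/400 427/135
  18551/7200 6801/2000 6469/1800
  9037/2400 12029/3000 16643/3600
  493/120 67217/14400 10249/2160

Answer: 4697/2160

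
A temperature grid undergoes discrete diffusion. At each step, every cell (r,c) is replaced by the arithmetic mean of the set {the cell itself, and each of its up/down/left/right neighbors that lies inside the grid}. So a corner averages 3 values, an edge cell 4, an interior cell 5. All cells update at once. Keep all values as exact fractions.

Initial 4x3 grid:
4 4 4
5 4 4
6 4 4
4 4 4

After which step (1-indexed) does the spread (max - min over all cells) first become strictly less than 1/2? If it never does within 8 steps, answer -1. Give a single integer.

Step 1: max=19/4, min=4, spread=3/4
Step 2: max=557/120, min=4, spread=77/120
Step 3: max=16103/3600, min=731/180, spread=1483/3600
  -> spread < 1/2 first at step 3
Step 4: max=477581/108000, min=22243/5400, spread=10907/36000
Step 5: max=4245461/972000, min=448439/108000, spread=20951/97200
Step 6: max=421874039/97200000, min=40651909/9720000, spread=15354949/97200000
Step 7: max=1889729467/437400000, min=2450012431/583200000, spread=8355223/69984000
Step 8: max=225968606881/52488000000, min=16393404931/3888000000, spread=14904449/167961600

Answer: 3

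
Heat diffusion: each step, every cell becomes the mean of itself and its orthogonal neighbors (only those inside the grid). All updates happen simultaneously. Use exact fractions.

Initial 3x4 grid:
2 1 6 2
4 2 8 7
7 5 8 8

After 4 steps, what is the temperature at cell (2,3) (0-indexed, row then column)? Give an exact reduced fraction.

Step 1: cell (2,3) = 23/3
Step 2: cell (2,3) = 127/18
Step 3: cell (2,3) = 1799/270
Step 4: cell (2,3) = 816089/129600
Full grid after step 4:
  484669/129600 110713/27000 43451/9000 76871/14400
  3606181/864000 1674809/360000 1939559/360000 5080411/864000
  610819/129600 1126829/216000 1281949/216000 816089/129600

Answer: 816089/129600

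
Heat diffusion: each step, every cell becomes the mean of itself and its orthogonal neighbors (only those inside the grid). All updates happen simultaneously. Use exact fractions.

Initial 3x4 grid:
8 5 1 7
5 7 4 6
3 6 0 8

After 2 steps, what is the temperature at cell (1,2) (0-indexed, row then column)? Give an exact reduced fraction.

Step 1: cell (1,2) = 18/5
Step 2: cell (1,2) = 24/5
Full grid after step 2:
  17/3 209/40 533/120 91/18
  1309/240 24/5 24/5 1151/240
  173/36 557/120 503/120 185/36

Answer: 24/5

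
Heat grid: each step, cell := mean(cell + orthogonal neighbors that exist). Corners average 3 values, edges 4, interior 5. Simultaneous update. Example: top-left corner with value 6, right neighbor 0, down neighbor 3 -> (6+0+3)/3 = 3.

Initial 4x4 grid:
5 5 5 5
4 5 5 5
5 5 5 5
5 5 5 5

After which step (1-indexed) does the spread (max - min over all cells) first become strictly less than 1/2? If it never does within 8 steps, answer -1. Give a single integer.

Step 1: max=5, min=14/3, spread=1/3
  -> spread < 1/2 first at step 1
Step 2: max=5, min=569/120, spread=31/120
Step 3: max=5, min=5189/1080, spread=211/1080
Step 4: max=5, min=523157/108000, spread=16843/108000
Step 5: max=44921/9000, min=4721357/972000, spread=130111/972000
Step 6: max=2692841/540000, min=142157633/29160000, spread=3255781/29160000
Step 7: max=2688893/540000, min=4273646309/874800000, spread=82360351/874800000
Step 8: max=483493559/97200000, min=128468683109/26244000000, spread=2074577821/26244000000

Answer: 1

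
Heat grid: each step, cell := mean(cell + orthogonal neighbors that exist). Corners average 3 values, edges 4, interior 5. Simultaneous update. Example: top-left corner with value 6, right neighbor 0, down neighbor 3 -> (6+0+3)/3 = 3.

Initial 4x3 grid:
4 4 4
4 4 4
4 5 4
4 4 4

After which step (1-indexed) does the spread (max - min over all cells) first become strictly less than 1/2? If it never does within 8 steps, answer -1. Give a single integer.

Answer: 1

Derivation:
Step 1: max=17/4, min=4, spread=1/4
  -> spread < 1/2 first at step 1
Step 2: max=423/100, min=4, spread=23/100
Step 3: max=20011/4800, min=1613/400, spread=131/960
Step 4: max=179351/43200, min=29191/7200, spread=841/8640
Step 5: max=71662051/17280000, min=5853373/1440000, spread=56863/691200
Step 6: max=643614341/155520000, min=52829543/12960000, spread=386393/6220800
Step 7: max=257225723131/62208000000, min=21156358813/5184000000, spread=26795339/497664000
Step 8: max=15413735714129/3732480000000, min=1271246149667/311040000000, spread=254051069/5971968000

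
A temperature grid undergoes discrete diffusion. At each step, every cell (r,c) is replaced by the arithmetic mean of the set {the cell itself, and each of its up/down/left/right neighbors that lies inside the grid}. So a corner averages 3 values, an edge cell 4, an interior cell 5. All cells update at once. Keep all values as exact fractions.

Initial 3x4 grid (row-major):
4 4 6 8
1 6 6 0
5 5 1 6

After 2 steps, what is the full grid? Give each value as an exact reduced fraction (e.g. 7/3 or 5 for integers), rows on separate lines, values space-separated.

After step 1:
  3 5 6 14/3
  4 22/5 19/5 5
  11/3 17/4 9/2 7/3
After step 2:
  4 23/5 73/15 47/9
  113/30 429/100 237/50 79/20
  143/36 1009/240 893/240 71/18

Answer: 4 23/5 73/15 47/9
113/30 429/100 237/50 79/20
143/36 1009/240 893/240 71/18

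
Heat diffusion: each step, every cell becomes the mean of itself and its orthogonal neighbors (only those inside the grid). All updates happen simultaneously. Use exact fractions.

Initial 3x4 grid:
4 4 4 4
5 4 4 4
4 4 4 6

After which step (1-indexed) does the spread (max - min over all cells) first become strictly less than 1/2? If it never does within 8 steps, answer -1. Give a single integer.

Step 1: max=14/3, min=4, spread=2/3
Step 2: max=41/9, min=4, spread=5/9
Step 3: max=473/108, min=1847/450, spread=743/2700
  -> spread < 1/2 first at step 3
Step 4: max=281437/64800, min=74587/18000, spread=64619/324000
Step 5: max=16688753/3888000, min=6741917/1620000, spread=2540761/19440000
Step 6: max=997360807/233280000, min=1948877239/466560000, spread=73351/746496
Step 7: max=59585068613/13996800000, min=117193045301/27993600000, spread=79083677/1119744000
Step 8: max=3567717478567/839808000000, min=7038948793759/1679616000000, spread=771889307/13436928000

Answer: 3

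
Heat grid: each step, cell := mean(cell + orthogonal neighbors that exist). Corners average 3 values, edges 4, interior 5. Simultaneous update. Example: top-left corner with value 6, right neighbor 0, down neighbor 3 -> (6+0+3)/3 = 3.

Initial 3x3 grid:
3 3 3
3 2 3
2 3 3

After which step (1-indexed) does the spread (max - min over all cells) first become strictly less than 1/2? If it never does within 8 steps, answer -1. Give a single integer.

Answer: 2

Derivation:
Step 1: max=3, min=5/2, spread=1/2
Step 2: max=231/80, min=23/9, spread=239/720
  -> spread < 1/2 first at step 2
Step 3: max=1033/360, min=19273/7200, spread=1387/7200
Step 4: max=60731/21600, min=86759/32400, spread=347/2592
Step 5: max=3640057/1296000, min=5277523/1944000, spread=2921/31104
Step 6: max=216789779/77760000, min=317493731/116640000, spread=24611/373248
Step 7: max=12978309313/4665600000, min=19143512407/6998400000, spread=207329/4478976
Step 8: max=776342073611/279936000000, min=1150867524479/419904000000, spread=1746635/53747712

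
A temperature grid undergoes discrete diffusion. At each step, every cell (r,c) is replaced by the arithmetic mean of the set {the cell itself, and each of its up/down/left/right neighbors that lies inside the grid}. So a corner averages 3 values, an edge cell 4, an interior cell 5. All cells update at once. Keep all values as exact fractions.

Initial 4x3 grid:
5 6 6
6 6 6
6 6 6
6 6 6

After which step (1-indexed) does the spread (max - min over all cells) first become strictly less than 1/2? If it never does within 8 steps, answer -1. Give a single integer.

Step 1: max=6, min=17/3, spread=1/3
  -> spread < 1/2 first at step 1
Step 2: max=6, min=103/18, spread=5/18
Step 3: max=6, min=1255/216, spread=41/216
Step 4: max=6, min=151303/25920, spread=4217/25920
Step 5: max=43121/7200, min=9122051/1555200, spread=38417/311040
Step 6: max=861403/144000, min=548671789/93312000, spread=1903471/18662400
Step 7: max=25804241/4320000, min=32991330911/5598720000, spread=18038617/223948800
Step 8: max=2319873241/388800000, min=1982271017149/335923200000, spread=883978523/13436928000

Answer: 1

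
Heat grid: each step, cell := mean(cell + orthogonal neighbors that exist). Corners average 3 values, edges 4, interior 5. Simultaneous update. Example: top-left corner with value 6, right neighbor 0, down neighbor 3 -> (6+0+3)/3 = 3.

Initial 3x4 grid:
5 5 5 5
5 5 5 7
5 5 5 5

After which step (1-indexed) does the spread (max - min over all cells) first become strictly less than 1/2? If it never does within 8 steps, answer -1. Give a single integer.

Step 1: max=17/3, min=5, spread=2/3
Step 2: max=667/120, min=5, spread=67/120
Step 3: max=5837/1080, min=5, spread=437/1080
  -> spread < 1/2 first at step 3
Step 4: max=2317531/432000, min=2509/500, spread=29951/86400
Step 5: max=20655821/3888000, min=17033/3375, spread=206761/777600
Step 6: max=8232195571/1555200000, min=13665671/2700000, spread=14430763/62208000
Step 7: max=491667741689/93312000000, min=1097652727/216000000, spread=139854109/746496000
Step 8: max=29416071890251/5598720000000, min=99051228977/19440000000, spread=7114543559/44789760000

Answer: 3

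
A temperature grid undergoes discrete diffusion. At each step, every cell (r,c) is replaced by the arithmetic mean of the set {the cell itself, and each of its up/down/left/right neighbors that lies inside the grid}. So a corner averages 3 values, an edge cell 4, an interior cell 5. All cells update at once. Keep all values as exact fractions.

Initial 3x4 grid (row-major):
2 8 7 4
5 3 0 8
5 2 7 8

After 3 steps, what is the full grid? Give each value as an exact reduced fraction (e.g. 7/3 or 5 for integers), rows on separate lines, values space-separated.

After step 1:
  5 5 19/4 19/3
  15/4 18/5 5 5
  4 17/4 17/4 23/3
After step 2:
  55/12 367/80 253/48 193/36
  327/80 108/25 113/25 6
  4 161/40 127/24 203/36
After step 3:
  1591/360 11257/2400 35531/7200 2395/432
  20389/4800 1077/250 10161/2000 269/50
  323/80 5291/1200 2191/450 1219/216

Answer: 1591/360 11257/2400 35531/7200 2395/432
20389/4800 1077/250 10161/2000 269/50
323/80 5291/1200 2191/450 1219/216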